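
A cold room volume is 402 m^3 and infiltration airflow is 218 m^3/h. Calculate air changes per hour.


ACH = flow / volume
ACH = 218 / 402
ACH = 0.542

0.542


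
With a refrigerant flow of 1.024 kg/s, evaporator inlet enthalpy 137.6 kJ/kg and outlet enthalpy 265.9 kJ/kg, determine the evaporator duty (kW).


dh = 265.9 - 137.6 = 128.3 kJ/kg
Q_evap = m_dot * dh = 1.024 * 128.3
Q_evap = 131.38 kW

131.38


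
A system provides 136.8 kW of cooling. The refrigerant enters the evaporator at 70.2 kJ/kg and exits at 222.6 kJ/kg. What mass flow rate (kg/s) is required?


dh = 222.6 - 70.2 = 152.4 kJ/kg
m_dot = Q / dh = 136.8 / 152.4 = 0.8976 kg/s

0.8976


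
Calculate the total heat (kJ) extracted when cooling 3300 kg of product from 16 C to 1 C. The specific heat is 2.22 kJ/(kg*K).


dT = 16 - (1) = 15 K
Q = m * cp * dT = 3300 * 2.22 * 15
Q = 109890 kJ

109890


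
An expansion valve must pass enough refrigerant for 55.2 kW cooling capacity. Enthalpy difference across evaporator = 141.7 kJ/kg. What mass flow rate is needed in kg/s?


m_dot = Q / dh
m_dot = 55.2 / 141.7
m_dot = 0.3896 kg/s

0.3896


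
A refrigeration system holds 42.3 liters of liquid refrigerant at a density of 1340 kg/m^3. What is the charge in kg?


Charge = V * rho / 1000
Charge = 42.3 * 1340 / 1000
Charge = 56.68 kg

56.68


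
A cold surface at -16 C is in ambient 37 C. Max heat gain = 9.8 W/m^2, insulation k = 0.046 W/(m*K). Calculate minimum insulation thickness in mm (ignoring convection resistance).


dT = 37 - (-16) = 53 K
thickness = k * dT / q_max * 1000
thickness = 0.046 * 53 / 9.8 * 1000
thickness = 248.8 mm

248.8


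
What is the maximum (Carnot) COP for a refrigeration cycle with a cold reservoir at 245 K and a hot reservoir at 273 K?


dT = 273 - 245 = 28 K
COP_carnot = T_cold / dT = 245 / 28
COP_carnot = 8.75

8.75


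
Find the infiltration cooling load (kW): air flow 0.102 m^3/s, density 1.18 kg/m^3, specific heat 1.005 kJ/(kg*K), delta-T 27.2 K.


Q = V_dot * rho * cp * dT
Q = 0.102 * 1.18 * 1.005 * 27.2
Q = 3.29 kW

3.29


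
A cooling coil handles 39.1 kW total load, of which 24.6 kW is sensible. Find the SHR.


SHR = Q_sensible / Q_total
SHR = 24.6 / 39.1
SHR = 0.629

0.629


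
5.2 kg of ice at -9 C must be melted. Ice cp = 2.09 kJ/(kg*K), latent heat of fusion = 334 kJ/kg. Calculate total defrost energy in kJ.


Sensible heat = cp * dT = 2.09 * 9 = 18.81 kJ/kg
Total per kg = 18.81 + 334 = 352.81 kJ/kg
Q = m * total = 5.2 * 352.81
Q = 1834.6 kJ

1834.6


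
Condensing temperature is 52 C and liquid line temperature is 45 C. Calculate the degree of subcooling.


Subcooling = T_cond - T_liquid
Subcooling = 52 - 45
Subcooling = 7 K

7


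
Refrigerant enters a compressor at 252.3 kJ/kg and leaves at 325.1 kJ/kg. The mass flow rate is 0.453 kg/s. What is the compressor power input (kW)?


dh = 325.1 - 252.3 = 72.8 kJ/kg
W = m_dot * dh = 0.453 * 72.8 = 32.98 kW

32.98


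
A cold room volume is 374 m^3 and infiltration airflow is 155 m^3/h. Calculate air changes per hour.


ACH = flow / volume
ACH = 155 / 374
ACH = 0.414

0.414


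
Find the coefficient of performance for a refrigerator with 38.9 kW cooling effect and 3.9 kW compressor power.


COP = Q_evap / W
COP = 38.9 / 3.9
COP = 9.974

9.974


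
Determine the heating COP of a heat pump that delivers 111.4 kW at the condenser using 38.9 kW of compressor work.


COP_hp = Q_cond / W
COP_hp = 111.4 / 38.9
COP_hp = 2.864

2.864


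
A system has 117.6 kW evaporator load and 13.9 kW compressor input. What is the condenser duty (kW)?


Q_cond = Q_evap + W
Q_cond = 117.6 + 13.9
Q_cond = 131.5 kW

131.5


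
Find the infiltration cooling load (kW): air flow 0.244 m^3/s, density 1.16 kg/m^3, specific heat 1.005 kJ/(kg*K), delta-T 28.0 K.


Q = V_dot * rho * cp * dT
Q = 0.244 * 1.16 * 1.005 * 28.0
Q = 7.965 kW

7.965


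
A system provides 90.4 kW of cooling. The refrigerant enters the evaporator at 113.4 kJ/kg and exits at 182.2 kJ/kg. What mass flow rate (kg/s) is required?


dh = 182.2 - 113.4 = 68.8 kJ/kg
m_dot = Q / dh = 90.4 / 68.8 = 1.314 kg/s

1.314


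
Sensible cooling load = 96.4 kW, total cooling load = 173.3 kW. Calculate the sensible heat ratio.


SHR = Q_sensible / Q_total
SHR = 96.4 / 173.3
SHR = 0.556

0.556


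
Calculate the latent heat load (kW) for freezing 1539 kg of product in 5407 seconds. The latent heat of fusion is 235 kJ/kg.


Q_lat = m * h_fg / t
Q_lat = 1539 * 235 / 5407
Q_lat = 66.89 kW

66.89


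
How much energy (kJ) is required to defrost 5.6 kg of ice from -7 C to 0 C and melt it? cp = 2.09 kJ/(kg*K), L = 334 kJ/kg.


Sensible heat = cp * dT = 2.09 * 7 = 14.63 kJ/kg
Total per kg = 14.63 + 334 = 348.63 kJ/kg
Q = m * total = 5.6 * 348.63
Q = 1952.3 kJ

1952.3


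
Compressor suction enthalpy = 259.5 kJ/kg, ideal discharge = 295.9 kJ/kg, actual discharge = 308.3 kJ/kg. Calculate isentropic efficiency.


dh_ideal = 295.9 - 259.5 = 36.4 kJ/kg
dh_actual = 308.3 - 259.5 = 48.8 kJ/kg
eta_s = dh_ideal / dh_actual = 36.4 / 48.8
eta_s = 0.7459

0.7459


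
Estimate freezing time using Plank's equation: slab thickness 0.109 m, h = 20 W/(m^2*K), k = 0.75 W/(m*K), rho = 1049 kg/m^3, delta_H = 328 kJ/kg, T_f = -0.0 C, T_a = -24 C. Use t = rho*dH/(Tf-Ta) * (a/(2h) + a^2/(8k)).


dT = -0.0 - (-24) = 24.0 K
term1 = a/(2h) = 0.109/(2*20) = 0.002725
term2 = a^2/(8k) = 0.109^2/(8*0.75) = 0.001980166667
t = rho*dH*1000/dT * (term1 + term2)
t = 1049*328*1000/24.0 * (0.002725 + 0.001980166667)
t = 67455 s

67455


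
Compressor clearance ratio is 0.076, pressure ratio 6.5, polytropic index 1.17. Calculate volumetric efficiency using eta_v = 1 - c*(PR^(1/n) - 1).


PR^(1/n) = 6.5^(1/1.17) = 4.95219504
eta_v = 1 - 0.076 * (4.95219504 - 1)
eta_v = 0.6996

0.6996


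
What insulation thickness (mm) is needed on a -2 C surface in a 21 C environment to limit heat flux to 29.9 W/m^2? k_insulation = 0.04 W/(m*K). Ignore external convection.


dT = 21 - (-2) = 23 K
thickness = k * dT / q_max * 1000
thickness = 0.04 * 23 / 29.9 * 1000
thickness = 30.8 mm

30.8


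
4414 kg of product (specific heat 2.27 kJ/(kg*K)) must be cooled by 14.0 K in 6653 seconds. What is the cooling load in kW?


Q = m * cp * dT / t
Q = 4414 * 2.27 * 14.0 / 6653
Q = 21.085 kW

21.085


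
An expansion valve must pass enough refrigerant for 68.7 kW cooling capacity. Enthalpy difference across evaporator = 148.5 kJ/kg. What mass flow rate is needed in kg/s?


m_dot = Q / dh
m_dot = 68.7 / 148.5
m_dot = 0.4626 kg/s

0.4626


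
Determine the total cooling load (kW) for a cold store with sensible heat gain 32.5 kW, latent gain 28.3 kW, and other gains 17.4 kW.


Q_total = Q_s + Q_l + Q_misc
Q_total = 32.5 + 28.3 + 17.4
Q_total = 78.2 kW

78.2


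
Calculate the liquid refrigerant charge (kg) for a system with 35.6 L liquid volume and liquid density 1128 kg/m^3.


Charge = V * rho / 1000
Charge = 35.6 * 1128 / 1000
Charge = 40.16 kg

40.16


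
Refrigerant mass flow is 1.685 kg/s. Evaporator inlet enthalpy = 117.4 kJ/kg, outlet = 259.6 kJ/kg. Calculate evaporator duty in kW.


dh = 259.6 - 117.4 = 142.2 kJ/kg
Q_evap = m_dot * dh = 1.685 * 142.2
Q_evap = 239.61 kW

239.61


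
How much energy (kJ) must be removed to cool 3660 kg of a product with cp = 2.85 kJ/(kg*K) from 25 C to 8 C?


dT = 25 - (8) = 17 K
Q = m * cp * dT = 3660 * 2.85 * 17
Q = 177327 kJ

177327


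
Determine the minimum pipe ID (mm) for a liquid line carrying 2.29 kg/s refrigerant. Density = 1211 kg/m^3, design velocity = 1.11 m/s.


A = m_dot / (rho * v) = 2.29 / (1211 * 1.11) = 0.00170360286 m^2
d = sqrt(4*A/pi) * 1000
d = 46.6 mm

46.6


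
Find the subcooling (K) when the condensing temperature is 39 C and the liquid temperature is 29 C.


Subcooling = T_cond - T_liquid
Subcooling = 39 - 29
Subcooling = 10 K

10


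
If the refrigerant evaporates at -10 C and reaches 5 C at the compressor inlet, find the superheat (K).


Superheat = T_suction - T_evap
Superheat = 5 - (-10)
Superheat = 15 K

15


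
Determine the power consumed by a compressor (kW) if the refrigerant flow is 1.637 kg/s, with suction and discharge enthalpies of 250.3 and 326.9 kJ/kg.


dh = 326.9 - 250.3 = 76.6 kJ/kg
W = m_dot * dh = 1.637 * 76.6 = 125.39 kW

125.39


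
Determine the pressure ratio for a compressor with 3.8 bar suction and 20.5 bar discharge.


PR = P_high / P_low
PR = 20.5 / 3.8
PR = 5.395

5.395


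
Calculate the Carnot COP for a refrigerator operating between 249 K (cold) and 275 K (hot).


dT = 275 - 249 = 26 K
COP_carnot = T_cold / dT = 249 / 26
COP_carnot = 9.577

9.577


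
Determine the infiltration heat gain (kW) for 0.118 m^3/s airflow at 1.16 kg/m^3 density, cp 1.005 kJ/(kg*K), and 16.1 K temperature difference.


Q = V_dot * rho * cp * dT
Q = 0.118 * 1.16 * 1.005 * 16.1
Q = 2.215 kW

2.215


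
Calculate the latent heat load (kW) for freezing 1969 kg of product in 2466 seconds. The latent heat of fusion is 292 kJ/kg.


Q_lat = m * h_fg / t
Q_lat = 1969 * 292 / 2466
Q_lat = 233.15 kW

233.15


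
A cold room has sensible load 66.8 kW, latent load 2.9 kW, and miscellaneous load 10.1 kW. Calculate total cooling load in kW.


Q_total = Q_s + Q_l + Q_misc
Q_total = 66.8 + 2.9 + 10.1
Q_total = 79.8 kW

79.8


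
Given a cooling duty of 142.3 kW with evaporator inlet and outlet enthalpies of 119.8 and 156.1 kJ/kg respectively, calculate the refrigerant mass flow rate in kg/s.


dh = 156.1 - 119.8 = 36.3 kJ/kg
m_dot = Q / dh = 142.3 / 36.3 = 3.9201 kg/s

3.9201


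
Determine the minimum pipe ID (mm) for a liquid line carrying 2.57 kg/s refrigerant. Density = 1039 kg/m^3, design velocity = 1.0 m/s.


A = m_dot / (rho * v) = 2.57 / (1039 * 1.0) = 0.002473532243 m^2
d = sqrt(4*A/pi) * 1000
d = 56.1 mm

56.1


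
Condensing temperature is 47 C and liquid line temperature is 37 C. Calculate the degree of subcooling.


Subcooling = T_cond - T_liquid
Subcooling = 47 - 37
Subcooling = 10 K

10


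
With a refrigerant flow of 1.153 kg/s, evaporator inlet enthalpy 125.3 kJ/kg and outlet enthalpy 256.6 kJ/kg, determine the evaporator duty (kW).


dh = 256.6 - 125.3 = 131.3 kJ/kg
Q_evap = m_dot * dh = 1.153 * 131.3
Q_evap = 151.39 kW

151.39


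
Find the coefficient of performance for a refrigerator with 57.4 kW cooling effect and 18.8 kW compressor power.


COP = Q_evap / W
COP = 57.4 / 18.8
COP = 3.053

3.053


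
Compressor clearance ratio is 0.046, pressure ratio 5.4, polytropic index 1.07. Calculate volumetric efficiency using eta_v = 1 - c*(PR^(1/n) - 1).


PR^(1/n) = 5.4^(1/1.07) = 4.8359316
eta_v = 1 - 0.046 * (4.8359316 - 1)
eta_v = 0.8235

0.8235


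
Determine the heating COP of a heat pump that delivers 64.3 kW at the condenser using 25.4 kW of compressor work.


COP_hp = Q_cond / W
COP_hp = 64.3 / 25.4
COP_hp = 2.531

2.531


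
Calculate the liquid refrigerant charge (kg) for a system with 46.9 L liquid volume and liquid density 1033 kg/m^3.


Charge = V * rho / 1000
Charge = 46.9 * 1033 / 1000
Charge = 48.45 kg

48.45


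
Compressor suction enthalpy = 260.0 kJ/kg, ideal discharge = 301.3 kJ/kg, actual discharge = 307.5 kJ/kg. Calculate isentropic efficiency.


dh_ideal = 301.3 - 260.0 = 41.3 kJ/kg
dh_actual = 307.5 - 260.0 = 47.5 kJ/kg
eta_s = dh_ideal / dh_actual = 41.3 / 47.5
eta_s = 0.8695

0.8695


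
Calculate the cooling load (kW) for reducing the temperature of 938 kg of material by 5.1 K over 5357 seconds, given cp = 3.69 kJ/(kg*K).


Q = m * cp * dT / t
Q = 938 * 3.69 * 5.1 / 5357
Q = 3.295 kW

3.295


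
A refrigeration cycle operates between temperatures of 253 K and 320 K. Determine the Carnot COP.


dT = 320 - 253 = 67 K
COP_carnot = T_cold / dT = 253 / 67
COP_carnot = 3.776

3.776


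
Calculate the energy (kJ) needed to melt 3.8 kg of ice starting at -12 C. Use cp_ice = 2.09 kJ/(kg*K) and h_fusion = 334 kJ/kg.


Sensible heat = cp * dT = 2.09 * 12 = 25.08 kJ/kg
Total per kg = 25.08 + 334 = 359.08 kJ/kg
Q = m * total = 3.8 * 359.08
Q = 1364.5 kJ

1364.5


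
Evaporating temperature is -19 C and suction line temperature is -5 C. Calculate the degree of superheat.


Superheat = T_suction - T_evap
Superheat = -5 - (-19)
Superheat = 14 K

14


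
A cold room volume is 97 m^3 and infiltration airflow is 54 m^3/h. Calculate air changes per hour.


ACH = flow / volume
ACH = 54 / 97
ACH = 0.557

0.557


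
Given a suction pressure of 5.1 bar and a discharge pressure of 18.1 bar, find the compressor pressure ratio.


PR = P_high / P_low
PR = 18.1 / 5.1
PR = 3.549

3.549


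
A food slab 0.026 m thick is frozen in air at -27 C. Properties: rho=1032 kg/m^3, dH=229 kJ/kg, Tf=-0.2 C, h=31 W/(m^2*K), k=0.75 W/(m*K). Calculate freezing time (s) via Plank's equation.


dT = -0.2 - (-27) = 26.8 K
term1 = a/(2h) = 0.026/(2*31) = 0.0004193548387
term2 = a^2/(8k) = 0.026^2/(8*0.75) = 0.0001126666667
t = rho*dH*1000/dT * (term1 + term2)
t = 1032*229*1000/26.8 * (0.0004193548387 + 0.0001126666667)
t = 4691 s

4691


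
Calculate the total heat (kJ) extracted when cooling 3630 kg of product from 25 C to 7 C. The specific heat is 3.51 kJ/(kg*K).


dT = 25 - (7) = 18 K
Q = m * cp * dT = 3630 * 3.51 * 18
Q = 229343 kJ

229343


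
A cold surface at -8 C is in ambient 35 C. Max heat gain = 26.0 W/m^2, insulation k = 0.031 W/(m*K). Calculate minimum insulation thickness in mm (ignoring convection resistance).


dT = 35 - (-8) = 43 K
thickness = k * dT / q_max * 1000
thickness = 0.031 * 43 / 26.0 * 1000
thickness = 51.3 mm

51.3


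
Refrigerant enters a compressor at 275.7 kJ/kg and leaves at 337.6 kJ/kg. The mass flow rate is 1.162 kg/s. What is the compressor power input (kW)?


dh = 337.6 - 275.7 = 61.9 kJ/kg
W = m_dot * dh = 1.162 * 61.9 = 71.93 kW

71.93


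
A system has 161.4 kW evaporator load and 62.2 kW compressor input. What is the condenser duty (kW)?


Q_cond = Q_evap + W
Q_cond = 161.4 + 62.2
Q_cond = 223.6 kW

223.6


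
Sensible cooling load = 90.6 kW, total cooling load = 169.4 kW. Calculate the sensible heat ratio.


SHR = Q_sensible / Q_total
SHR = 90.6 / 169.4
SHR = 0.535

0.535


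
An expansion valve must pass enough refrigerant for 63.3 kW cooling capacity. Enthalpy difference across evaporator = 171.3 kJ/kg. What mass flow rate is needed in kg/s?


m_dot = Q / dh
m_dot = 63.3 / 171.3
m_dot = 0.3695 kg/s

0.3695


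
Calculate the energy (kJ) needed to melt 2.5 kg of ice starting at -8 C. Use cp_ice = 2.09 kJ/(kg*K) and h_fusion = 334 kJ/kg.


Sensible heat = cp * dT = 2.09 * 8 = 16.72 kJ/kg
Total per kg = 16.72 + 334 = 350.72 kJ/kg
Q = m * total = 2.5 * 350.72
Q = 876.8 kJ

876.8


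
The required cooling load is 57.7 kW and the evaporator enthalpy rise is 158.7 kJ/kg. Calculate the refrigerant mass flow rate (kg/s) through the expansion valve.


m_dot = Q / dh
m_dot = 57.7 / 158.7
m_dot = 0.3636 kg/s

0.3636


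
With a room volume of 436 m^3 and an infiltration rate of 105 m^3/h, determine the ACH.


ACH = flow / volume
ACH = 105 / 436
ACH = 0.241

0.241


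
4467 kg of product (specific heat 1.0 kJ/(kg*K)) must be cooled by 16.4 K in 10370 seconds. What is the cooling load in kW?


Q = m * cp * dT / t
Q = 4467 * 1.0 * 16.4 / 10370
Q = 7.064 kW

7.064


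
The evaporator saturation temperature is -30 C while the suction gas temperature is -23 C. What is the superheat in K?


Superheat = T_suction - T_evap
Superheat = -23 - (-30)
Superheat = 7 K

7


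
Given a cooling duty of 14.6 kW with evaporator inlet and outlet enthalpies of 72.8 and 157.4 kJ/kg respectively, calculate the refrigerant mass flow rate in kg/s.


dh = 157.4 - 72.8 = 84.6 kJ/kg
m_dot = Q / dh = 14.6 / 84.6 = 0.1726 kg/s

0.1726


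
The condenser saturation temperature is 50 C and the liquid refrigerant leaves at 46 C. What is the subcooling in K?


Subcooling = T_cond - T_liquid
Subcooling = 50 - 46
Subcooling = 4 K

4


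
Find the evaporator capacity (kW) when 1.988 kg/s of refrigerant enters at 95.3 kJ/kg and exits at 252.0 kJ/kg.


dh = 252.0 - 95.3 = 156.7 kJ/kg
Q_evap = m_dot * dh = 1.988 * 156.7
Q_evap = 311.52 kW

311.52


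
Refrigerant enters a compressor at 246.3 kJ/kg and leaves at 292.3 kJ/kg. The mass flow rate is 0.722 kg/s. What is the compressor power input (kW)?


dh = 292.3 - 246.3 = 46.0 kJ/kg
W = m_dot * dh = 0.722 * 46.0 = 33.21 kW

33.21


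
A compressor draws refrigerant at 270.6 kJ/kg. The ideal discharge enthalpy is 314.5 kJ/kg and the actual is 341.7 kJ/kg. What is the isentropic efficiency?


dh_ideal = 314.5 - 270.6 = 43.9 kJ/kg
dh_actual = 341.7 - 270.6 = 71.1 kJ/kg
eta_s = dh_ideal / dh_actual = 43.9 / 71.1
eta_s = 0.6174

0.6174


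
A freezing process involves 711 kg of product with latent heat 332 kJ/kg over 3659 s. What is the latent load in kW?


Q_lat = m * h_fg / t
Q_lat = 711 * 332 / 3659
Q_lat = 64.51 kW

64.51


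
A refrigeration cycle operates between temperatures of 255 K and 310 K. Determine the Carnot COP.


dT = 310 - 255 = 55 K
COP_carnot = T_cold / dT = 255 / 55
COP_carnot = 4.636

4.636


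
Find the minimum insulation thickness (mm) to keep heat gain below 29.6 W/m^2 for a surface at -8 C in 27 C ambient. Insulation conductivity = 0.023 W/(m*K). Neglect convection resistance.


dT = 27 - (-8) = 35 K
thickness = k * dT / q_max * 1000
thickness = 0.023 * 35 / 29.6 * 1000
thickness = 27.2 mm

27.2


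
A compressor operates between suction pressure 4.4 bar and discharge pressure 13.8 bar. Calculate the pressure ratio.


PR = P_high / P_low
PR = 13.8 / 4.4
PR = 3.136

3.136


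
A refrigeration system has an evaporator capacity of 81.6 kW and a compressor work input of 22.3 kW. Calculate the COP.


COP = Q_evap / W
COP = 81.6 / 22.3
COP = 3.659

3.659


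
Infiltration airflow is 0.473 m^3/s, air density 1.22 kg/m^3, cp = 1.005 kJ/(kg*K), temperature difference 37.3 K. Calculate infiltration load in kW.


Q = V_dot * rho * cp * dT
Q = 0.473 * 1.22 * 1.005 * 37.3
Q = 21.632 kW

21.632


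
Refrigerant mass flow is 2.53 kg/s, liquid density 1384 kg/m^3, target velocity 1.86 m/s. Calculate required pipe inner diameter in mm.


A = m_dot / (rho * v) = 2.53 / (1384 * 1.86) = 0.0009828143452 m^2
d = sqrt(4*A/pi) * 1000
d = 35.4 mm

35.4


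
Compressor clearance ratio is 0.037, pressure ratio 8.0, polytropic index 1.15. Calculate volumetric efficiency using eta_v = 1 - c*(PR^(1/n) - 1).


PR^(1/n) = 8.0^(1/1.15) = 6.09951974
eta_v = 1 - 0.037 * (6.09951974 - 1)
eta_v = 0.8113

0.8113


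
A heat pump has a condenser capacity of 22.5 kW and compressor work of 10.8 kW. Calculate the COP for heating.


COP_hp = Q_cond / W
COP_hp = 22.5 / 10.8
COP_hp = 2.083

2.083


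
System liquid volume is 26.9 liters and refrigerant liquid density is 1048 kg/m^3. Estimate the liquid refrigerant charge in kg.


Charge = V * rho / 1000
Charge = 26.9 * 1048 / 1000
Charge = 28.19 kg

28.19


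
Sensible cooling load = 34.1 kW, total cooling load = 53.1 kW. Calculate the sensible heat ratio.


SHR = Q_sensible / Q_total
SHR = 34.1 / 53.1
SHR = 0.642

0.642


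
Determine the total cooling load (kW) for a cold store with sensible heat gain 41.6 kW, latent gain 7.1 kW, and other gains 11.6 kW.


Q_total = Q_s + Q_l + Q_misc
Q_total = 41.6 + 7.1 + 11.6
Q_total = 60.3 kW

60.3


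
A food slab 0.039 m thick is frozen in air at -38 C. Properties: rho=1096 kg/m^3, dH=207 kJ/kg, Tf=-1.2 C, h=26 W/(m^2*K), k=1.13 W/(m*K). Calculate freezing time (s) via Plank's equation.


dT = -1.2 - (-38) = 36.8 K
term1 = a/(2h) = 0.039/(2*26) = 0.00075
term2 = a^2/(8k) = 0.039^2/(8*1.13) = 0.0001682522124
t = rho*dH*1000/dT * (term1 + term2)
t = 1096*207*1000/36.8 * (0.00075 + 0.0001682522124)
t = 5661 s

5661


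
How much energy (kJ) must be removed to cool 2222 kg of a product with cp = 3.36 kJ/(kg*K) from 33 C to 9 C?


dT = 33 - (9) = 24 K
Q = m * cp * dT = 2222 * 3.36 * 24
Q = 179182 kJ

179182


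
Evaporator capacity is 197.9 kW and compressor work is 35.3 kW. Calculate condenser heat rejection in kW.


Q_cond = Q_evap + W
Q_cond = 197.9 + 35.3
Q_cond = 233.2 kW

233.2


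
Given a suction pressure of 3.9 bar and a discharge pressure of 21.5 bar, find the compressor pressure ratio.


PR = P_high / P_low
PR = 21.5 / 3.9
PR = 5.513

5.513


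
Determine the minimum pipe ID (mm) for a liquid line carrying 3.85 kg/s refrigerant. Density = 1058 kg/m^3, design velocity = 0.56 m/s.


A = m_dot / (rho * v) = 3.85 / (1058 * 0.56) = 0.006498109641 m^2
d = sqrt(4*A/pi) * 1000
d = 91.0 mm

91.0


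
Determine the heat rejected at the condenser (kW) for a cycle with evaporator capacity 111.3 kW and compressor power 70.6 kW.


Q_cond = Q_evap + W
Q_cond = 111.3 + 70.6
Q_cond = 181.9 kW

181.9


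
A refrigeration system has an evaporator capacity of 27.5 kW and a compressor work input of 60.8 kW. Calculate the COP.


COP = Q_evap / W
COP = 27.5 / 60.8
COP = 0.452

0.452


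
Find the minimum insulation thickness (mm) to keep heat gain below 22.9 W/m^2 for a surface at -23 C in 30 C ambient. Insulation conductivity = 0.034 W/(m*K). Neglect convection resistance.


dT = 30 - (-23) = 53 K
thickness = k * dT / q_max * 1000
thickness = 0.034 * 53 / 22.9 * 1000
thickness = 78.7 mm

78.7


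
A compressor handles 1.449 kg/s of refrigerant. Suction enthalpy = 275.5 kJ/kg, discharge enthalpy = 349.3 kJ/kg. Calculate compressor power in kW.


dh = 349.3 - 275.5 = 73.8 kJ/kg
W = m_dot * dh = 1.449 * 73.8 = 106.94 kW

106.94


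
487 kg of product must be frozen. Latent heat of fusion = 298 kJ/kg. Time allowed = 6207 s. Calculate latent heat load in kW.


Q_lat = m * h_fg / t
Q_lat = 487 * 298 / 6207
Q_lat = 23.38 kW

23.38


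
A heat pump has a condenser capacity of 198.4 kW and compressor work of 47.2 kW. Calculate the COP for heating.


COP_hp = Q_cond / W
COP_hp = 198.4 / 47.2
COP_hp = 4.203

4.203


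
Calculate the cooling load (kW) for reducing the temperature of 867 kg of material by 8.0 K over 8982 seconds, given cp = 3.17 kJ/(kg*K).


Q = m * cp * dT / t
Q = 867 * 3.17 * 8.0 / 8982
Q = 2.448 kW

2.448


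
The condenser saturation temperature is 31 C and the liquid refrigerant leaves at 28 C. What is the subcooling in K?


Subcooling = T_cond - T_liquid
Subcooling = 31 - 28
Subcooling = 3 K

3


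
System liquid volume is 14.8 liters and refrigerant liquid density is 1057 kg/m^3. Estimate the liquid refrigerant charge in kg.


Charge = V * rho / 1000
Charge = 14.8 * 1057 / 1000
Charge = 15.64 kg

15.64


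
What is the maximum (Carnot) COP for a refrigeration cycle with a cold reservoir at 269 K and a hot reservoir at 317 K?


dT = 317 - 269 = 48 K
COP_carnot = T_cold / dT = 269 / 48
COP_carnot = 5.604

5.604


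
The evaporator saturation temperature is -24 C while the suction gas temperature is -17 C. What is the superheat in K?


Superheat = T_suction - T_evap
Superheat = -17 - (-24)
Superheat = 7 K

7


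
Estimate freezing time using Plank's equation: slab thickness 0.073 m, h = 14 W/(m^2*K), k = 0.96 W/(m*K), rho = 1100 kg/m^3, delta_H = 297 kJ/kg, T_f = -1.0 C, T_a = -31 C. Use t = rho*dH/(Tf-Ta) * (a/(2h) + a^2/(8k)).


dT = -1.0 - (-31) = 30.0 K
term1 = a/(2h) = 0.073/(2*14) = 0.002607142857
term2 = a^2/(8k) = 0.073^2/(8*0.96) = 0.0006938802083
t = rho*dH*1000/dT * (term1 + term2)
t = 1100*297*1000/30.0 * (0.002607142857 + 0.0006938802083)
t = 35948 s

35948


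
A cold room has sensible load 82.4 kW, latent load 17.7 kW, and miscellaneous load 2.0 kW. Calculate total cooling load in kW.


Q_total = Q_s + Q_l + Q_misc
Q_total = 82.4 + 17.7 + 2.0
Q_total = 102.1 kW

102.1


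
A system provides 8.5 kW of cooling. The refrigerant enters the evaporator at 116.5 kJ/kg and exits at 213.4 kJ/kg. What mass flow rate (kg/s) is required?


dh = 213.4 - 116.5 = 96.9 kJ/kg
m_dot = Q / dh = 8.5 / 96.9 = 0.0877 kg/s

0.0877


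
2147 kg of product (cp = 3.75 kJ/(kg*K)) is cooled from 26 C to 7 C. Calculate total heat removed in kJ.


dT = 26 - (7) = 19 K
Q = m * cp * dT = 2147 * 3.75 * 19
Q = 152974 kJ

152974


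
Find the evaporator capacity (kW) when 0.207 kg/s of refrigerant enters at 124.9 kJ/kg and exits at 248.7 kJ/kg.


dh = 248.7 - 124.9 = 123.8 kJ/kg
Q_evap = m_dot * dh = 0.207 * 123.8
Q_evap = 25.63 kW

25.63


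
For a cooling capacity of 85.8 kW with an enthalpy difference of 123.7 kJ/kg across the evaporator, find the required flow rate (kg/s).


m_dot = Q / dh
m_dot = 85.8 / 123.7
m_dot = 0.6936 kg/s

0.6936


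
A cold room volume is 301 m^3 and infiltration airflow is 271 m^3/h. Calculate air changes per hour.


ACH = flow / volume
ACH = 271 / 301
ACH = 0.9

0.9


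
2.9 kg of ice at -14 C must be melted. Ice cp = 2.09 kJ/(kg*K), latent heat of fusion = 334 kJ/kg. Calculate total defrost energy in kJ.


Sensible heat = cp * dT = 2.09 * 14 = 29.26 kJ/kg
Total per kg = 29.26 + 334 = 363.26 kJ/kg
Q = m * total = 2.9 * 363.26
Q = 1053.5 kJ

1053.5


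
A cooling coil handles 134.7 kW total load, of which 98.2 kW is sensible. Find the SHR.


SHR = Q_sensible / Q_total
SHR = 98.2 / 134.7
SHR = 0.729

0.729


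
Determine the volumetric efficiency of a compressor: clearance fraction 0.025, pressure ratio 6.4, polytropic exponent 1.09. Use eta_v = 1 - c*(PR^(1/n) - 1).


PR^(1/n) = 6.4^(1/1.09) = 5.49053488
eta_v = 1 - 0.025 * (5.49053488 - 1)
eta_v = 0.8877

0.8877


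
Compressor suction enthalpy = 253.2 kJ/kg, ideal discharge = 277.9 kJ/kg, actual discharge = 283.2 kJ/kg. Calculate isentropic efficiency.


dh_ideal = 277.9 - 253.2 = 24.7 kJ/kg
dh_actual = 283.2 - 253.2 = 30.0 kJ/kg
eta_s = dh_ideal / dh_actual = 24.7 / 30.0
eta_s = 0.8233

0.8233


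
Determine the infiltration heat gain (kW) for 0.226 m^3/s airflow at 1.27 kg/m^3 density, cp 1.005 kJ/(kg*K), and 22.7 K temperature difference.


Q = V_dot * rho * cp * dT
Q = 0.226 * 1.27 * 1.005 * 22.7
Q = 6.548 kW

6.548


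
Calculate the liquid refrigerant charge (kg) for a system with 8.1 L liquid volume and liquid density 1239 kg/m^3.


Charge = V * rho / 1000
Charge = 8.1 * 1239 / 1000
Charge = 10.04 kg

10.04


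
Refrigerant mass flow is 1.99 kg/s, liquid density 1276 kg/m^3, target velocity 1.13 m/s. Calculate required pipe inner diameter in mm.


A = m_dot / (rho * v) = 1.99 / (1276 * 1.13) = 0.001380142592 m^2
d = sqrt(4*A/pi) * 1000
d = 41.9 mm

41.9


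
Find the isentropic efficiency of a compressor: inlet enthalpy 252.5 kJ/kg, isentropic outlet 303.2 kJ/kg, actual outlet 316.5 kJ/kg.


dh_ideal = 303.2 - 252.5 = 50.7 kJ/kg
dh_actual = 316.5 - 252.5 = 64.0 kJ/kg
eta_s = dh_ideal / dh_actual = 50.7 / 64.0
eta_s = 0.7922

0.7922


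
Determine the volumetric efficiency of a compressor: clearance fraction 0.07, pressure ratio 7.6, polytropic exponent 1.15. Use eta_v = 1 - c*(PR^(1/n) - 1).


PR^(1/n) = 7.6^(1/1.15) = 5.83344171
eta_v = 1 - 0.07 * (5.83344171 - 1)
eta_v = 0.6617

0.6617


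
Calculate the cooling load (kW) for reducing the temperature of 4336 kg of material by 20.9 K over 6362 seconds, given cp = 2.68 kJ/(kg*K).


Q = m * cp * dT / t
Q = 4336 * 2.68 * 20.9 / 6362
Q = 38.175 kW

38.175


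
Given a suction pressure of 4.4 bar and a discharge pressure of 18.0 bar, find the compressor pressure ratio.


PR = P_high / P_low
PR = 18.0 / 4.4
PR = 4.091

4.091


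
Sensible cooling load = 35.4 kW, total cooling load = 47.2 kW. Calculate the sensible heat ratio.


SHR = Q_sensible / Q_total
SHR = 35.4 / 47.2
SHR = 0.75

0.75


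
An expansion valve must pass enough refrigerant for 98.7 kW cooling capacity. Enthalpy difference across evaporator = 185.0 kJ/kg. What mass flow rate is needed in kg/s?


m_dot = Q / dh
m_dot = 98.7 / 185.0
m_dot = 0.5335 kg/s

0.5335


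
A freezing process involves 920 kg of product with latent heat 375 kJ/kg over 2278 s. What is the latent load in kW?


Q_lat = m * h_fg / t
Q_lat = 920 * 375 / 2278
Q_lat = 151.45 kW

151.45


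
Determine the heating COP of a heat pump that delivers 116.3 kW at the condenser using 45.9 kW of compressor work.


COP_hp = Q_cond / W
COP_hp = 116.3 / 45.9
COP_hp = 2.534

2.534


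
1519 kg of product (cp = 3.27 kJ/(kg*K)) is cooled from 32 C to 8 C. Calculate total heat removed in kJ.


dT = 32 - (8) = 24 K
Q = m * cp * dT = 1519 * 3.27 * 24
Q = 119211 kJ

119211


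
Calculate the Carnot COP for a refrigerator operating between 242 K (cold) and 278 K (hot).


dT = 278 - 242 = 36 K
COP_carnot = T_cold / dT = 242 / 36
COP_carnot = 6.722

6.722


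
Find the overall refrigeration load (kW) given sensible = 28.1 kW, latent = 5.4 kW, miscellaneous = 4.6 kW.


Q_total = Q_s + Q_l + Q_misc
Q_total = 28.1 + 5.4 + 4.6
Q_total = 38.1 kW

38.1


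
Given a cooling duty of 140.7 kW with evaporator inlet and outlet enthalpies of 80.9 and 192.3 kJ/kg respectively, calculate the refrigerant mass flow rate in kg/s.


dh = 192.3 - 80.9 = 111.4 kJ/kg
m_dot = Q / dh = 140.7 / 111.4 = 1.263 kg/s

1.263


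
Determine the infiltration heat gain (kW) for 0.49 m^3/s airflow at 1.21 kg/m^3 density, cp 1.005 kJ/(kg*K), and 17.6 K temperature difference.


Q = V_dot * rho * cp * dT
Q = 0.49 * 1.21 * 1.005 * 17.6
Q = 10.487 kW

10.487


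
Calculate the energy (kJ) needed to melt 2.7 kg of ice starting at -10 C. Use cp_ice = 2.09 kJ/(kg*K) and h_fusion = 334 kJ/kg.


Sensible heat = cp * dT = 2.09 * 10 = 20.9 kJ/kg
Total per kg = 20.9 + 334 = 354.9 kJ/kg
Q = m * total = 2.7 * 354.9
Q = 958.2 kJ

958.2


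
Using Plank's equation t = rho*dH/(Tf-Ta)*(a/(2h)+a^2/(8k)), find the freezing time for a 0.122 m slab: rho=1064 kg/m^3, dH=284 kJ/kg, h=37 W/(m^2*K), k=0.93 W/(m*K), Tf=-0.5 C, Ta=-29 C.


dT = -0.5 - (-29) = 28.5 K
term1 = a/(2h) = 0.122/(2*37) = 0.001648648649
term2 = a^2/(8k) = 0.122^2/(8*0.93) = 0.002000537634
t = rho*dH*1000/dT * (term1 + term2)
t = 1064*284*1000/28.5 * (0.001648648649 + 0.002000537634)
t = 38691 s

38691


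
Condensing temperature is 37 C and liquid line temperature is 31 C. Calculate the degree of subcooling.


Subcooling = T_cond - T_liquid
Subcooling = 37 - 31
Subcooling = 6 K

6


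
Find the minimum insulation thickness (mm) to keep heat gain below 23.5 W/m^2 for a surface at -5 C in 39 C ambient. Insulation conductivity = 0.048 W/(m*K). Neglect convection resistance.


dT = 39 - (-5) = 44 K
thickness = k * dT / q_max * 1000
thickness = 0.048 * 44 / 23.5 * 1000
thickness = 89.9 mm

89.9


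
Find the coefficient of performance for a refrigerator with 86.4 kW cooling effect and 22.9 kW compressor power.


COP = Q_evap / W
COP = 86.4 / 22.9
COP = 3.773

3.773


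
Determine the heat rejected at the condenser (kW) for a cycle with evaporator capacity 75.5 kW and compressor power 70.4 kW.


Q_cond = Q_evap + W
Q_cond = 75.5 + 70.4
Q_cond = 145.9 kW

145.9


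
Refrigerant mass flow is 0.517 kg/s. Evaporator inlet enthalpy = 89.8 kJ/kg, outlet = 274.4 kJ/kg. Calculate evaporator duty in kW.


dh = 274.4 - 89.8 = 184.6 kJ/kg
Q_evap = m_dot * dh = 0.517 * 184.6
Q_evap = 95.44 kW

95.44


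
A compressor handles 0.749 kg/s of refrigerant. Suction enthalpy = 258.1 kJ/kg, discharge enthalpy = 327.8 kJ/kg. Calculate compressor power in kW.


dh = 327.8 - 258.1 = 69.7 kJ/kg
W = m_dot * dh = 0.749 * 69.7 = 52.21 kW

52.21


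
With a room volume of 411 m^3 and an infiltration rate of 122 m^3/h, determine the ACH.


ACH = flow / volume
ACH = 122 / 411
ACH = 0.297

0.297


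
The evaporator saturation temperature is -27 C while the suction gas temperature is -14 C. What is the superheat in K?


Superheat = T_suction - T_evap
Superheat = -14 - (-27)
Superheat = 13 K

13


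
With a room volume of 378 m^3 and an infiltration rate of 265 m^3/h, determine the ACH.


ACH = flow / volume
ACH = 265 / 378
ACH = 0.701

0.701


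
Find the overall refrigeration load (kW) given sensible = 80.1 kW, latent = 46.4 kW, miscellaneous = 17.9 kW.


Q_total = Q_s + Q_l + Q_misc
Q_total = 80.1 + 46.4 + 17.9
Q_total = 144.4 kW

144.4


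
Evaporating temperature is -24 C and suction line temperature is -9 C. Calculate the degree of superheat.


Superheat = T_suction - T_evap
Superheat = -9 - (-24)
Superheat = 15 K

15


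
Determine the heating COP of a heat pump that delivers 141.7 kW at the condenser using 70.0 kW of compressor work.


COP_hp = Q_cond / W
COP_hp = 141.7 / 70.0
COP_hp = 2.024

2.024


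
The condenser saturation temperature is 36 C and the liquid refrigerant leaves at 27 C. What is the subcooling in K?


Subcooling = T_cond - T_liquid
Subcooling = 36 - 27
Subcooling = 9 K

9


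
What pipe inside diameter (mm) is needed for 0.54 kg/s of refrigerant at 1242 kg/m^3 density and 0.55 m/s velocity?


A = m_dot / (rho * v) = 0.54 / (1242 * 0.55) = 0.000790513834 m^2
d = sqrt(4*A/pi) * 1000
d = 31.7 mm

31.7


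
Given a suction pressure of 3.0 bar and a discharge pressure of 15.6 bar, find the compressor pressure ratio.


PR = P_high / P_low
PR = 15.6 / 3.0
PR = 5.2

5.2


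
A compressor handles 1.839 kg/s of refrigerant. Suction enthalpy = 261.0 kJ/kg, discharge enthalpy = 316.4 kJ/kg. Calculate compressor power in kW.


dh = 316.4 - 261.0 = 55.4 kJ/kg
W = m_dot * dh = 1.839 * 55.4 = 101.88 kW

101.88


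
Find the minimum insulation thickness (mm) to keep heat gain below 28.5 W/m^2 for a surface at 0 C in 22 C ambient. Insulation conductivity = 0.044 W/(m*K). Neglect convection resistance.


dT = 22 - (0) = 22 K
thickness = k * dT / q_max * 1000
thickness = 0.044 * 22 / 28.5 * 1000
thickness = 34.0 mm

34.0


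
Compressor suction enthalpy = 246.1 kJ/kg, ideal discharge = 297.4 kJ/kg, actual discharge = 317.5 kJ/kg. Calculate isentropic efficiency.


dh_ideal = 297.4 - 246.1 = 51.3 kJ/kg
dh_actual = 317.5 - 246.1 = 71.4 kJ/kg
eta_s = dh_ideal / dh_actual = 51.3 / 71.4
eta_s = 0.7185

0.7185


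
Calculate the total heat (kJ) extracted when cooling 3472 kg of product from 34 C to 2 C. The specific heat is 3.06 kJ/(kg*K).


dT = 34 - (2) = 32 K
Q = m * cp * dT = 3472 * 3.06 * 32
Q = 339978 kJ

339978


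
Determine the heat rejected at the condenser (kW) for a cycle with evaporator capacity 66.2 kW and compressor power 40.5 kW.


Q_cond = Q_evap + W
Q_cond = 66.2 + 40.5
Q_cond = 106.7 kW

106.7


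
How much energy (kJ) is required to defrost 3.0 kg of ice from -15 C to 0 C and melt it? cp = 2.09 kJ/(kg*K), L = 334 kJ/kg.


Sensible heat = cp * dT = 2.09 * 15 = 31.35 kJ/kg
Total per kg = 31.35 + 334 = 365.35 kJ/kg
Q = m * total = 3.0 * 365.35
Q = 1096.1 kJ

1096.1


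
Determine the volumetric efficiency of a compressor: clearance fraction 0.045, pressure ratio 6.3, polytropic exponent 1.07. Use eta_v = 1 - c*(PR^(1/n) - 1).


PR^(1/n) = 6.3^(1/1.07) = 5.58530948
eta_v = 1 - 0.045 * (5.58530948 - 1)
eta_v = 0.7937

0.7937


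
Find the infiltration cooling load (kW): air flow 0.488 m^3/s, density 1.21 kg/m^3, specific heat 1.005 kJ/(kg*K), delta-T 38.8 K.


Q = V_dot * rho * cp * dT
Q = 0.488 * 1.21 * 1.005 * 38.8
Q = 23.025 kW

23.025


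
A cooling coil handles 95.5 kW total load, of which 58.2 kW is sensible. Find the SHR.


SHR = Q_sensible / Q_total
SHR = 58.2 / 95.5
SHR = 0.609

0.609


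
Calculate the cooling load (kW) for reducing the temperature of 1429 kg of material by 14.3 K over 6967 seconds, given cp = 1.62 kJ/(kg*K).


Q = m * cp * dT / t
Q = 1429 * 1.62 * 14.3 / 6967
Q = 4.752 kW

4.752


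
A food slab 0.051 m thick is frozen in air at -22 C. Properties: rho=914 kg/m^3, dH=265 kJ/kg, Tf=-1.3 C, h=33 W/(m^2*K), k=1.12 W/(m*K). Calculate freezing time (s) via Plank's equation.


dT = -1.3 - (-22) = 20.7 K
term1 = a/(2h) = 0.051/(2*33) = 0.0007727272727
term2 = a^2/(8k) = 0.051^2/(8*1.12) = 0.0002902901786
t = rho*dH*1000/dT * (term1 + term2)
t = 914*265*1000/20.7 * (0.0007727272727 + 0.0002902901786)
t = 12438 s

12438


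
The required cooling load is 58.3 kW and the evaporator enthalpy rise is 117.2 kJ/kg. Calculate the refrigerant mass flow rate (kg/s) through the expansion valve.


m_dot = Q / dh
m_dot = 58.3 / 117.2
m_dot = 0.4974 kg/s

0.4974


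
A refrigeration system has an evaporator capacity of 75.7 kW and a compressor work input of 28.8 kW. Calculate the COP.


COP = Q_evap / W
COP = 75.7 / 28.8
COP = 2.628

2.628


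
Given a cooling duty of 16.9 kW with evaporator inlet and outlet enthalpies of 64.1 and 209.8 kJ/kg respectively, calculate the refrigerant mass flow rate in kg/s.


dh = 209.8 - 64.1 = 145.7 kJ/kg
m_dot = Q / dh = 16.9 / 145.7 = 0.116 kg/s

0.116


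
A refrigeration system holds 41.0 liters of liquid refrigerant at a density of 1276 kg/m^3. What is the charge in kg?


Charge = V * rho / 1000
Charge = 41.0 * 1276 / 1000
Charge = 52.32 kg

52.32


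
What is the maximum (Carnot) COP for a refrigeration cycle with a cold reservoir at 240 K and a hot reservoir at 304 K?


dT = 304 - 240 = 64 K
COP_carnot = T_cold / dT = 240 / 64
COP_carnot = 3.75

3.75


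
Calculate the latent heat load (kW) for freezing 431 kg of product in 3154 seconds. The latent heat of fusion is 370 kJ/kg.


Q_lat = m * h_fg / t
Q_lat = 431 * 370 / 3154
Q_lat = 50.56 kW

50.56


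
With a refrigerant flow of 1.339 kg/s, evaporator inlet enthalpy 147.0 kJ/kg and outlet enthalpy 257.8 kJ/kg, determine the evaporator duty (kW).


dh = 257.8 - 147.0 = 110.8 kJ/kg
Q_evap = m_dot * dh = 1.339 * 110.8
Q_evap = 148.36 kW

148.36


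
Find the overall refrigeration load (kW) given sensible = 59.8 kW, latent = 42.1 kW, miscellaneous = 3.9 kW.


Q_total = Q_s + Q_l + Q_misc
Q_total = 59.8 + 42.1 + 3.9
Q_total = 105.8 kW

105.8


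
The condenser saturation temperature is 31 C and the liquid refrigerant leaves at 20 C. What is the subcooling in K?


Subcooling = T_cond - T_liquid
Subcooling = 31 - 20
Subcooling = 11 K

11


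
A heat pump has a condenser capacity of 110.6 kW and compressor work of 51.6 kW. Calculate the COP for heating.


COP_hp = Q_cond / W
COP_hp = 110.6 / 51.6
COP_hp = 2.143

2.143


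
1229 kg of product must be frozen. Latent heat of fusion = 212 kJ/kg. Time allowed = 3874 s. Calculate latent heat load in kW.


Q_lat = m * h_fg / t
Q_lat = 1229 * 212 / 3874
Q_lat = 67.26 kW

67.26


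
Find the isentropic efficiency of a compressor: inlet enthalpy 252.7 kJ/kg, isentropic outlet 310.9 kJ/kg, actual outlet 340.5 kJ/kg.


dh_ideal = 310.9 - 252.7 = 58.2 kJ/kg
dh_actual = 340.5 - 252.7 = 87.8 kJ/kg
eta_s = dh_ideal / dh_actual = 58.2 / 87.8
eta_s = 0.6629

0.6629


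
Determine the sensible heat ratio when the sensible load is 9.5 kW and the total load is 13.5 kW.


SHR = Q_sensible / Q_total
SHR = 9.5 / 13.5
SHR = 0.704

0.704


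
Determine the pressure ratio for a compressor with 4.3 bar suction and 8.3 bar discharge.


PR = P_high / P_low
PR = 8.3 / 4.3
PR = 1.93

1.93


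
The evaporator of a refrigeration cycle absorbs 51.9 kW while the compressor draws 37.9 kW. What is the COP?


COP = Q_evap / W
COP = 51.9 / 37.9
COP = 1.369

1.369


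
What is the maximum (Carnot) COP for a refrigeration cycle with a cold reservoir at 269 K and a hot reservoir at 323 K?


dT = 323 - 269 = 54 K
COP_carnot = T_cold / dT = 269 / 54
COP_carnot = 4.981

4.981


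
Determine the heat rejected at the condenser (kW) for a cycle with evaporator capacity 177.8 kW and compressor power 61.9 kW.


Q_cond = Q_evap + W
Q_cond = 177.8 + 61.9
Q_cond = 239.7 kW

239.7
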